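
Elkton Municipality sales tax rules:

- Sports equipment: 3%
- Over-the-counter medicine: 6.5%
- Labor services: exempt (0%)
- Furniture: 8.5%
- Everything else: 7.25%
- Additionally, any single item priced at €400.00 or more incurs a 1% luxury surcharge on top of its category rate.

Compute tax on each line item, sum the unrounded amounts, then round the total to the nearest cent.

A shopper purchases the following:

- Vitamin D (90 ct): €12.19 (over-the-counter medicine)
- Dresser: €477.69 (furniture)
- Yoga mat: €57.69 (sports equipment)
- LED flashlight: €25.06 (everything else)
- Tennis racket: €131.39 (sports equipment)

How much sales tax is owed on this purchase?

€53.66

Vitamin D (90 ct) €12.19: over-the-counter medicine → 6.5% → €0.79235
Dresser €477.69: furniture → 8.5% + 1% surcharge = 9.5% → €45.38055
Yoga mat €57.69: sports equipment → 3% → €1.7307
LED flashlight €25.06: everything else → 7.25% → €1.81685
Tennis racket €131.39: sports equipment → 3% → €3.9417
Unrounded tax sum = €53.66215 → €53.66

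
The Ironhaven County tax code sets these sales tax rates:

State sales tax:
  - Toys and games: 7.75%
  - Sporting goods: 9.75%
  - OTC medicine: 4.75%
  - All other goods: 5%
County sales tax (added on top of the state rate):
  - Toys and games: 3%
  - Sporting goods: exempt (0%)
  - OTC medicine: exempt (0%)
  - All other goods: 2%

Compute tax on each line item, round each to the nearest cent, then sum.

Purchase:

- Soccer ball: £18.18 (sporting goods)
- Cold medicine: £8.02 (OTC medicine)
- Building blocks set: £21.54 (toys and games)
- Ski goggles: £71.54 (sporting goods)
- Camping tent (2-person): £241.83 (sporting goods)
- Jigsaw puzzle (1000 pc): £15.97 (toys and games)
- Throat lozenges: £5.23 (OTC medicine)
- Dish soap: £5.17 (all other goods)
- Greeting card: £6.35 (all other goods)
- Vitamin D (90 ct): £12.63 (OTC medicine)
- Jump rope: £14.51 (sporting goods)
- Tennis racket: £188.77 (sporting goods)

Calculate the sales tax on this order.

£58.22

Soccer ball £18.18: sporting goods → 9.75% + 0% county = 9.75% → £1.77
Cold medicine £8.02: OTC medicine → 4.75% + 0% county = 4.75% → £0.38
Building blocks set £21.54: toys and games → 7.75% + 3% county = 10.75% → £2.32
Ski goggles £71.54: sporting goods → 9.75% + 0% county = 9.75% → £6.98
Camping tent (2-person) £241.83: sporting goods → 9.75% + 0% county = 9.75% → £23.58
Jigsaw puzzle (1000 pc) £15.97: toys and games → 7.75% + 3% county = 10.75% → £1.72
Throat lozenges £5.23: OTC medicine → 4.75% + 0% county = 4.75% → £0.25
Dish soap £5.17: all other goods → 5% + 2% county = 7% → £0.36
Greeting card £6.35: all other goods → 5% + 2% county = 7% → £0.44
Vitamin D (90 ct) £12.63: OTC medicine → 4.75% + 0% county = 4.75% → £0.60
Jump rope £14.51: sporting goods → 9.75% + 0% county = 9.75% → £1.41
Tennis racket £188.77: sporting goods → 9.75% + 0% county = 9.75% → £18.41
Total tax = £1.77 + £0.38 + £2.32 + £6.98 + £23.58 + £1.72 + £0.25 + £0.36 + £0.44 + £0.60 + £1.41 + £18.41 = £58.22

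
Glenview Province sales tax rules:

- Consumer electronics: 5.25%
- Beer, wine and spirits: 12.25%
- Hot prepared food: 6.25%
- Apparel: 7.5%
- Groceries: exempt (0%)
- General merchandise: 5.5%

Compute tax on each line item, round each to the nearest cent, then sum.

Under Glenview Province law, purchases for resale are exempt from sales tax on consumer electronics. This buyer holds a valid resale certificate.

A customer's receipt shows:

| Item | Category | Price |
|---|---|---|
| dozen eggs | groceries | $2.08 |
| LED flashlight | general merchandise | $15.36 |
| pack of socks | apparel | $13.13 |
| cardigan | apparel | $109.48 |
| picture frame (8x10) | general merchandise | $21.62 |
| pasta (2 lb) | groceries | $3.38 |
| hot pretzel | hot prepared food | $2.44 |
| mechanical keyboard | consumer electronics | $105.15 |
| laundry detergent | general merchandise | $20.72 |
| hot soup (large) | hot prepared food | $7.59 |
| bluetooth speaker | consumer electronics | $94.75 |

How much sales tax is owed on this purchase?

Dozen eggs $2.08: groceries → 0% → $0.00
LED flashlight $15.36: general merchandise → 5.5% → $0.84
Pack of socks $13.13: apparel → 7.5% → $0.98
Cardigan $109.48: apparel → 7.5% → $8.21
Picture frame (8x10) $21.62: general merchandise → 5.5% → $1.19
Pasta (2 lb) $3.38: groceries → 0% → $0.00
Hot pretzel $2.44: hot prepared food → 6.25% → $0.15
Mechanical keyboard $105.15: consumer electronics, buyer-exempt → 0% → $0.00
Laundry detergent $20.72: general merchandise → 5.5% → $1.14
Hot soup (large) $7.59: hot prepared food → 6.25% → $0.47
Bluetooth speaker $94.75: consumer electronics, buyer-exempt → 0% → $0.00
Total tax = $0.84 + $0.98 + $8.21 + $1.19 + $0.15 + $1.14 + $0.47 = $12.98

$12.98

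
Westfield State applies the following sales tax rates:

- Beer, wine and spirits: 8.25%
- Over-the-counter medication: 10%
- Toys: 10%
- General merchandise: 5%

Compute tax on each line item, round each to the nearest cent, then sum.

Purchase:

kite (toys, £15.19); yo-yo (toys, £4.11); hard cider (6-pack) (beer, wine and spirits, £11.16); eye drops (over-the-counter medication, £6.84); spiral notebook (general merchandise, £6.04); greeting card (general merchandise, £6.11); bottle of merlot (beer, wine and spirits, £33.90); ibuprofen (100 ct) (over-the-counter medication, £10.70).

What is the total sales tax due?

£8.01

Kite £15.19: toys → 10% → £1.52
Yo-yo £4.11: toys → 10% → £0.41
Hard cider (6-pack) £11.16: beer, wine and spirits → 8.25% → £0.92
Eye drops £6.84: over-the-counter medication → 10% → £0.68
Spiral notebook £6.04: general merchandise → 5% → £0.30
Greeting card £6.11: general merchandise → 5% → £0.31
Bottle of merlot £33.90: beer, wine and spirits → 8.25% → £2.80
Ibuprofen (100 ct) £10.70: over-the-counter medication → 10% → £1.07
Total tax = £1.52 + £0.41 + £0.92 + £0.68 + £0.30 + £0.31 + £2.80 + £1.07 = £8.01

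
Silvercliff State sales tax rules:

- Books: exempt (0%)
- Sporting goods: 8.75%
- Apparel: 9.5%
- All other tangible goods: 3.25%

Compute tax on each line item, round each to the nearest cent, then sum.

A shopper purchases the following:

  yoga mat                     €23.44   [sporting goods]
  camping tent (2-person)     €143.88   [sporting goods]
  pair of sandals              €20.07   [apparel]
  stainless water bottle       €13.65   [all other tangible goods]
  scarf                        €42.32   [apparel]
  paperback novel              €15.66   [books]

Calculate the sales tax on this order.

Yoga mat €23.44: sporting goods → 8.75% → €2.05
Camping tent (2-person) €143.88: sporting goods → 8.75% → €12.59
Pair of sandals €20.07: apparel → 9.5% → €1.91
Stainless water bottle €13.65: all other tangible goods → 3.25% → €0.44
Scarf €42.32: apparel → 9.5% → €4.02
Paperback novel €15.66: books → 0% → €0.00
Total tax = €2.05 + €12.59 + €1.91 + €0.44 + €4.02 = €21.01

€21.01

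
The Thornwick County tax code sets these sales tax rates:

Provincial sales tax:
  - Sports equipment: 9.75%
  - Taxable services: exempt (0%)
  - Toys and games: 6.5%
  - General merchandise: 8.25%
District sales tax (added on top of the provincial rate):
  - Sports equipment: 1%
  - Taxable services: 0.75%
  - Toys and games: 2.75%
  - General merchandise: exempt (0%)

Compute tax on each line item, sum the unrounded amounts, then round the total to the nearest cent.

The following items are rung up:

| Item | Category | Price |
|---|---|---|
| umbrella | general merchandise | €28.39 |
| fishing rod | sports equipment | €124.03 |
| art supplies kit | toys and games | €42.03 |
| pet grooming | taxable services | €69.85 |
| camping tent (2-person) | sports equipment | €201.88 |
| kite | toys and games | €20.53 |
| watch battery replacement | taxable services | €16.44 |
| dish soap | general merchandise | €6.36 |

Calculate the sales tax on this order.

Umbrella €28.39: general merchandise → 8.25% + 0% district = 8.25% → €2.342175
Fishing rod €124.03: sports equipment → 9.75% + 1% district = 10.75% → €13.333225
Art supplies kit €42.03: toys and games → 6.5% + 2.75% district = 9.25% → €3.887775
Pet grooming €69.85: taxable services → 0% + 0.75% district = 0.75% → €0.523875
Camping tent (2-person) €201.88: sports equipment → 9.75% + 1% district = 10.75% → €21.7021
Kite €20.53: toys and games → 6.5% + 2.75% district = 9.25% → €1.899025
Watch battery replacement €16.44: taxable services → 0% + 0.75% district = 0.75% → €0.1233
Dish soap €6.36: general merchandise → 8.25% + 0% district = 8.25% → €0.5247
Unrounded tax sum = €44.336175 → €44.34

€44.34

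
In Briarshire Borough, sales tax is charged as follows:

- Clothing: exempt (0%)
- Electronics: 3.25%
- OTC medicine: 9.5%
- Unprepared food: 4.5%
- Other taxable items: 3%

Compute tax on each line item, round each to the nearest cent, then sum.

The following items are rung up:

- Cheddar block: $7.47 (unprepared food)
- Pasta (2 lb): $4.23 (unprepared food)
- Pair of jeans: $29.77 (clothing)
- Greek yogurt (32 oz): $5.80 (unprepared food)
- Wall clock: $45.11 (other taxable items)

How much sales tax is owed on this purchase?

Cheddar block $7.47: unprepared food → 4.5% → $0.34
Pasta (2 lb) $4.23: unprepared food → 4.5% → $0.19
Pair of jeans $29.77: clothing → 0% → $0.00
Greek yogurt (32 oz) $5.80: unprepared food → 4.5% → $0.26
Wall clock $45.11: other taxable items → 3% → $1.35
Total tax = $0.34 + $0.19 + $0.26 + $1.35 = $2.14

$2.14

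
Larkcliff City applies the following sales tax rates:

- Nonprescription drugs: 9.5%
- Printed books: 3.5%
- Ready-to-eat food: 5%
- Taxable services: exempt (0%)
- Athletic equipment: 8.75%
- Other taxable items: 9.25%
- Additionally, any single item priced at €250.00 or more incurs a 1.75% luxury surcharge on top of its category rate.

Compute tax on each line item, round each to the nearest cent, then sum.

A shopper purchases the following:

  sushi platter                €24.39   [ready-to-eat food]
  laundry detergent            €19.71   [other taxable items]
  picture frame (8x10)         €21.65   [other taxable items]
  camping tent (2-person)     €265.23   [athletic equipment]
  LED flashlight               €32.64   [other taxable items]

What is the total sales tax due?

€35.91

Sushi platter €24.39: ready-to-eat food → 5% → €1.22
Laundry detergent €19.71: other taxable items → 9.25% → €1.82
Picture frame (8x10) €21.65: other taxable items → 9.25% → €2.00
Camping tent (2-person) €265.23: athletic equipment → 8.75% + 1.75% surcharge = 10.5% → €27.85
LED flashlight €32.64: other taxable items → 9.25% → €3.02
Total tax = €1.22 + €1.82 + €2.00 + €27.85 + €3.02 = €35.91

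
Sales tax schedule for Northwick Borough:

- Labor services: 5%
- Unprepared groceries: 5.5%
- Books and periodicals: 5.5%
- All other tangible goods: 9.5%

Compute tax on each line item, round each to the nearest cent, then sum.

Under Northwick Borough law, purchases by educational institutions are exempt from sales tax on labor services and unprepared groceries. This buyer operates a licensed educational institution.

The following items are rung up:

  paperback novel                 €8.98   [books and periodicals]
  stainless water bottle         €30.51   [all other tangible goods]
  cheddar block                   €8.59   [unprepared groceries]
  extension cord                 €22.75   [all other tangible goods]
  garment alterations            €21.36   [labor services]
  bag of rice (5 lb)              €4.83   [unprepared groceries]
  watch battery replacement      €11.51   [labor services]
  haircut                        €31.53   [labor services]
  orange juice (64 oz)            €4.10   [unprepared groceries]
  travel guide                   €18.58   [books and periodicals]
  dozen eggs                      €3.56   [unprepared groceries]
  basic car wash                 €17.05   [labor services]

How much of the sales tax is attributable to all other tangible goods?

€5.06

Stainless water bottle €30.51: all other tangible goods → 9.5% → €2.90
Extension cord €22.75: all other tangible goods → 9.5% → €2.16
Tax on all other tangible goods = €2.90 + €2.16 = €5.06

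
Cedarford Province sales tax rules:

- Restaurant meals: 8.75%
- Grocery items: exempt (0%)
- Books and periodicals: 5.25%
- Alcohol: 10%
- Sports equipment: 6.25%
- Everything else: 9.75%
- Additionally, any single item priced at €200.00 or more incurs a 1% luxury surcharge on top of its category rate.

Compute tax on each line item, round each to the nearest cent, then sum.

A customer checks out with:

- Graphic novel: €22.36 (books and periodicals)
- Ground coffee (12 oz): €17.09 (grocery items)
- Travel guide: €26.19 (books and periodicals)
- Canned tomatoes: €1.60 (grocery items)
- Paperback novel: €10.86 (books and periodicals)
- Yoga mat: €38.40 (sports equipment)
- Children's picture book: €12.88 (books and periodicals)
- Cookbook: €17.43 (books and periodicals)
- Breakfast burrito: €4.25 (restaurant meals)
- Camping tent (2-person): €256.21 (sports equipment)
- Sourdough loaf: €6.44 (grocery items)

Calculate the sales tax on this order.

Graphic novel €22.36: books and periodicals → 5.25% → €1.17
Ground coffee (12 oz) €17.09: grocery items → 0% → €0.00
Travel guide €26.19: books and periodicals → 5.25% → €1.37
Canned tomatoes €1.60: grocery items → 0% → €0.00
Paperback novel €10.86: books and periodicals → 5.25% → €0.57
Yoga mat €38.40: sports equipment → 6.25% → €2.40
Children's picture book €12.88: books and periodicals → 5.25% → €0.68
Cookbook €17.43: books and periodicals → 5.25% → €0.92
Breakfast burrito €4.25: restaurant meals → 8.75% → €0.37
Camping tent (2-person) €256.21: sports equipment → 6.25% + 1% surcharge = 7.25% → €18.58
Sourdough loaf €6.44: grocery items → 0% → €0.00
Total tax = €1.17 + €1.37 + €0.57 + €2.40 + €0.68 + €0.92 + €0.37 + €18.58 = €26.06

€26.06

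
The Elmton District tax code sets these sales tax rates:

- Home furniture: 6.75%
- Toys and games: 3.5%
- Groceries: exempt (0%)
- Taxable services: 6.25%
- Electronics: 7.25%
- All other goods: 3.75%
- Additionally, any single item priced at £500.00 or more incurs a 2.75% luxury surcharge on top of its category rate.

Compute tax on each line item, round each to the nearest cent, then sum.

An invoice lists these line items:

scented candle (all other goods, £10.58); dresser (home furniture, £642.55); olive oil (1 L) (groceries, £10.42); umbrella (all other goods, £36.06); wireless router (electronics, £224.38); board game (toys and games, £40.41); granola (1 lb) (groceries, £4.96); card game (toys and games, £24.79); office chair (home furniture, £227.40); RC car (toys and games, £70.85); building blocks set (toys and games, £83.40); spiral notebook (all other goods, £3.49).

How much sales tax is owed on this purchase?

£102.22

Scented candle £10.58: all other goods → 3.75% → £0.40
Dresser £642.55: home furniture → 6.75% + 2.75% surcharge = 9.5% → £61.04
Olive oil (1 L) £10.42: groceries → 0% → £0.00
Umbrella £36.06: all other goods → 3.75% → £1.35
Wireless router £224.38: electronics → 7.25% → £16.27
Board game £40.41: toys and games → 3.5% → £1.41
Granola (1 lb) £4.96: groceries → 0% → £0.00
Card game £24.79: toys and games → 3.5% → £0.87
Office chair £227.40: home furniture → 6.75% → £15.35
RC car £70.85: toys and games → 3.5% → £2.48
Building blocks set £83.40: toys and games → 3.5% → £2.92
Spiral notebook £3.49: all other goods → 3.75% → £0.13
Total tax = £0.40 + £61.04 + £1.35 + £16.27 + £1.41 + £0.87 + £15.35 + £2.48 + £2.92 + £0.13 = £102.22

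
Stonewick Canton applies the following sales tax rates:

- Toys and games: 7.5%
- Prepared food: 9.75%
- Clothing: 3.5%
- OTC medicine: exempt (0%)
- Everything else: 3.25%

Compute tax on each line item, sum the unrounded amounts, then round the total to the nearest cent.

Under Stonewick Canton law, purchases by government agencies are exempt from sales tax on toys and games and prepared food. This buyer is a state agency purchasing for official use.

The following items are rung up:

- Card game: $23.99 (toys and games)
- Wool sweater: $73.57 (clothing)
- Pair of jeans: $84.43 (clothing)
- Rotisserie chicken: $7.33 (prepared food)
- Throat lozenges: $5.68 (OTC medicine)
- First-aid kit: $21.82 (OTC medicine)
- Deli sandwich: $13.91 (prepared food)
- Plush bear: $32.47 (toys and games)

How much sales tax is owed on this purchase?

Card game $23.99: toys and games, buyer-exempt → 0% → $0.00
Wool sweater $73.57: clothing → 3.5% → $2.57495
Pair of jeans $84.43: clothing → 3.5% → $2.95505
Rotisserie chicken $7.33: prepared food, buyer-exempt → 0% → $0.00
Throat lozenges $5.68: OTC medicine → 0% → $0.00
First-aid kit $21.82: OTC medicine → 0% → $0.00
Deli sandwich $13.91: prepared food, buyer-exempt → 0% → $0.00
Plush bear $32.47: toys and games, buyer-exempt → 0% → $0.00
Unrounded tax sum = $5.53 → $5.53

$5.53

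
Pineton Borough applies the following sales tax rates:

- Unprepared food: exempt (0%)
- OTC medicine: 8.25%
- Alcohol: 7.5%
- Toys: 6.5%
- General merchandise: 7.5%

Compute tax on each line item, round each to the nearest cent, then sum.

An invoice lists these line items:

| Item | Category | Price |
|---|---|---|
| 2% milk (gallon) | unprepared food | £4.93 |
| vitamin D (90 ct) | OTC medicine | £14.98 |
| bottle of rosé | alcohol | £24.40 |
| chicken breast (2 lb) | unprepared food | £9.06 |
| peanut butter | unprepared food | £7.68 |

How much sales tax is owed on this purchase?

2% milk (gallon) £4.93: unprepared food → 0% → £0.00
Vitamin D (90 ct) £14.98: OTC medicine → 8.25% → £1.24
Bottle of rosé £24.40: alcohol → 7.5% → £1.83
Chicken breast (2 lb) £9.06: unprepared food → 0% → £0.00
Peanut butter £7.68: unprepared food → 0% → £0.00
Total tax = £1.24 + £1.83 = £3.07

£3.07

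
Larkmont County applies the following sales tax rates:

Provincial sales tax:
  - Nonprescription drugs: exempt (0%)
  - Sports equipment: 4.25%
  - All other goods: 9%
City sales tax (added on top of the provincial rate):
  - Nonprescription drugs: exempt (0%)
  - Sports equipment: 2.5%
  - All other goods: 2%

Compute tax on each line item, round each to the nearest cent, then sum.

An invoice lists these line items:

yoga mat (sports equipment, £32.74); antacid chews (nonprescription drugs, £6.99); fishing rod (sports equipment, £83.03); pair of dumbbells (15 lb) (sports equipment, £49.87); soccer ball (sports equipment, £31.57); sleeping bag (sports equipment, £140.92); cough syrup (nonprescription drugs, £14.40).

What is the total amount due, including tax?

Yoga mat £32.74: sports equipment → 4.25% + 2.5% city = 6.75% → £2.21
Antacid chews £6.99: nonprescription drugs → 0% + 0% city = 0% → £0.00
Fishing rod £83.03: sports equipment → 4.25% + 2.5% city = 6.75% → £5.60
Pair of dumbbells (15 lb) £49.87: sports equipment → 4.25% + 2.5% city = 6.75% → £3.37
Soccer ball £31.57: sports equipment → 4.25% + 2.5% city = 6.75% → £2.13
Sleeping bag £140.92: sports equipment → 4.25% + 2.5% city = 6.75% → £9.51
Cough syrup £14.40: nonprescription drugs → 0% + 0% city = 0% → £0.00
Subtotal = £359.52; tax = £22.82; total due = £382.34

£382.34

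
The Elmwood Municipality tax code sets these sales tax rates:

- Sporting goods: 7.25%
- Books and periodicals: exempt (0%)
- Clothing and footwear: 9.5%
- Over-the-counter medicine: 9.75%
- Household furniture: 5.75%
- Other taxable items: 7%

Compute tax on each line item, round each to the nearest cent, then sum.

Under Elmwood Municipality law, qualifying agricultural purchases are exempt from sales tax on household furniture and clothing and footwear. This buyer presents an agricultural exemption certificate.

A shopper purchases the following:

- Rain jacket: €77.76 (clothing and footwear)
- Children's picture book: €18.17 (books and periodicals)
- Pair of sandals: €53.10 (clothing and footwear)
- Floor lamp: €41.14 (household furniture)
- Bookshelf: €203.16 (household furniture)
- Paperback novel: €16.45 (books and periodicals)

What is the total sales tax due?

Rain jacket €77.76: clothing and footwear, buyer-exempt → 0% → €0.00
Children's picture book €18.17: books and periodicals → 0% → €0.00
Pair of sandals €53.10: clothing and footwear, buyer-exempt → 0% → €0.00
Floor lamp €41.14: household furniture, buyer-exempt → 0% → €0.00
Bookshelf €203.16: household furniture, buyer-exempt → 0% → €0.00
Paperback novel €16.45: books and periodicals → 0% → €0.00
Total tax = €0.00

€0.00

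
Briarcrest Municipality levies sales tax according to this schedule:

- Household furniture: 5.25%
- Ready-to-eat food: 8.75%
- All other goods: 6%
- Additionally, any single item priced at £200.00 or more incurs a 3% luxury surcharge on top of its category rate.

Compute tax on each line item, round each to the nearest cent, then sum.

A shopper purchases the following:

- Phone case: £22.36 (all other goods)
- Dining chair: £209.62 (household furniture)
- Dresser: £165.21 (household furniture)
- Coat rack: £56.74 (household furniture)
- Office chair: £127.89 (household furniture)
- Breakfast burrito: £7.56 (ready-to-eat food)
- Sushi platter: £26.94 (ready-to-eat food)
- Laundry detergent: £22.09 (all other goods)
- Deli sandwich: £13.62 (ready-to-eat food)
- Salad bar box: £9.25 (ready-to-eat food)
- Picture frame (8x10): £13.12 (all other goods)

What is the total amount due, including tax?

Phone case £22.36: all other goods → 6% → £1.34
Dining chair £209.62: household furniture → 5.25% + 3% surcharge = 8.25% → £17.29
Dresser £165.21: household furniture → 5.25% → £8.67
Coat rack £56.74: household furniture → 5.25% → £2.98
Office chair £127.89: household furniture → 5.25% → £6.71
Breakfast burrito £7.56: ready-to-eat food → 8.75% → £0.66
Sushi platter £26.94: ready-to-eat food → 8.75% → £2.36
Laundry detergent £22.09: all other goods → 6% → £1.33
Deli sandwich £13.62: ready-to-eat food → 8.75% → £1.19
Salad bar box £9.25: ready-to-eat food → 8.75% → £0.81
Picture frame (8x10) £13.12: all other goods → 6% → £0.79
Subtotal = £674.40; tax = £44.13; total due = £718.53

£718.53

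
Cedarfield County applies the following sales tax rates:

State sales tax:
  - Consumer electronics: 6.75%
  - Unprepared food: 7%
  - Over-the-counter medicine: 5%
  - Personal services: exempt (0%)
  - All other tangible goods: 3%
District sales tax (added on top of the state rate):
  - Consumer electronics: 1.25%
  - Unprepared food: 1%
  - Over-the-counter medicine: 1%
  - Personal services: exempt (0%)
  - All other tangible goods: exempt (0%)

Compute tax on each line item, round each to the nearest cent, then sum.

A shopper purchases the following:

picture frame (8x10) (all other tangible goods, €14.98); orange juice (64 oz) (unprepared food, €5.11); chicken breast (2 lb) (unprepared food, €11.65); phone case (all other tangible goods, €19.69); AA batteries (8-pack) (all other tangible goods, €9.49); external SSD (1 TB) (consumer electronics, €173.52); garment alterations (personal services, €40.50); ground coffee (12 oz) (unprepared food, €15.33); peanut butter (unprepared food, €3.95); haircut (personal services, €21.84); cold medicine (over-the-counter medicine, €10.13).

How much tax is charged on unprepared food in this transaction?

Orange juice (64 oz) €5.11: unprepared food → 7% + 1% district = 8% → €0.41
Chicken breast (2 lb) €11.65: unprepared food → 7% + 1% district = 8% → €0.93
Ground coffee (12 oz) €15.33: unprepared food → 7% + 1% district = 8% → €1.23
Peanut butter €3.95: unprepared food → 7% + 1% district = 8% → €0.32
Tax on unprepared food = €0.41 + €0.93 + €1.23 + €0.32 = €2.89

€2.89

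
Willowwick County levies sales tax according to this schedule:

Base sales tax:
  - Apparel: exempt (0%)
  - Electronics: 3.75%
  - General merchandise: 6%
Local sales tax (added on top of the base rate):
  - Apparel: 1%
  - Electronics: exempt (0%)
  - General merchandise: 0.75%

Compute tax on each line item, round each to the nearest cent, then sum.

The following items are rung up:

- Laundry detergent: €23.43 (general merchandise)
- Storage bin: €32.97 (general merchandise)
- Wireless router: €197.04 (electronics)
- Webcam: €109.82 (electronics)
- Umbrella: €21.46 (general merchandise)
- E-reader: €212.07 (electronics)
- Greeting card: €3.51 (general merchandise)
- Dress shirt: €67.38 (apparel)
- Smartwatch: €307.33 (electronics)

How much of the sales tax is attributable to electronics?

Wireless router €197.04: electronics → 3.75% + 0% local = 3.75% → €7.39
Webcam €109.82: electronics → 3.75% + 0% local = 3.75% → €4.12
E-reader €212.07: electronics → 3.75% + 0% local = 3.75% → €7.95
Smartwatch €307.33: electronics → 3.75% + 0% local = 3.75% → €11.52
Tax on electronics = €7.39 + €4.12 + €7.95 + €11.52 = €30.98

€30.98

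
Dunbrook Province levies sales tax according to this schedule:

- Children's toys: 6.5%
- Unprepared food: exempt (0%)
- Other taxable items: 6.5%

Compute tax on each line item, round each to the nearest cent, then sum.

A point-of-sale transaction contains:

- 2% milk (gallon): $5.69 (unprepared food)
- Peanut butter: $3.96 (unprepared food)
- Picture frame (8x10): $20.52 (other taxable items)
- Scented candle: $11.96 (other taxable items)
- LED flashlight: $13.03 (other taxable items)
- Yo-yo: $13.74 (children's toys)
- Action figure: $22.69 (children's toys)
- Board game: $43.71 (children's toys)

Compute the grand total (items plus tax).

$143.46

2% milk (gallon) $5.69: unprepared food → 0% → $0.00
Peanut butter $3.96: unprepared food → 0% → $0.00
Picture frame (8x10) $20.52: other taxable items → 6.5% → $1.33
Scented candle $11.96: other taxable items → 6.5% → $0.78
LED flashlight $13.03: other taxable items → 6.5% → $0.85
Yo-yo $13.74: children's toys → 6.5% → $0.89
Action figure $22.69: children's toys → 6.5% → $1.47
Board game $43.71: children's toys → 6.5% → $2.84
Subtotal = $135.30; tax = $8.16; total due = $143.46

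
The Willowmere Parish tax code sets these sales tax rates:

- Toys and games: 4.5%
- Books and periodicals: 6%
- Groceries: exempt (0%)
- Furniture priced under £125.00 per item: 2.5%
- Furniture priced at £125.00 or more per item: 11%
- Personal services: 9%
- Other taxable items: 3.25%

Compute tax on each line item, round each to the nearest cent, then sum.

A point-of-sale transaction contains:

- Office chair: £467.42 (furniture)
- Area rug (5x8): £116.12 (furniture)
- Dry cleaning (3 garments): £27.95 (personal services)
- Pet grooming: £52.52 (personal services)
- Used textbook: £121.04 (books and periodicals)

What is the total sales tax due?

£68.83

Office chair £467.42: furniture, £125.00 or more → 11% → £51.42
Area rug (5x8) £116.12: furniture, under £125.00 → 2.5% → £2.90
Dry cleaning (3 garments) £27.95: personal services → 9% → £2.52
Pet grooming £52.52: personal services → 9% → £4.73
Used textbook £121.04: books and periodicals → 6% → £7.26
Total tax = £51.42 + £2.90 + £2.52 + £4.73 + £7.26 = £68.83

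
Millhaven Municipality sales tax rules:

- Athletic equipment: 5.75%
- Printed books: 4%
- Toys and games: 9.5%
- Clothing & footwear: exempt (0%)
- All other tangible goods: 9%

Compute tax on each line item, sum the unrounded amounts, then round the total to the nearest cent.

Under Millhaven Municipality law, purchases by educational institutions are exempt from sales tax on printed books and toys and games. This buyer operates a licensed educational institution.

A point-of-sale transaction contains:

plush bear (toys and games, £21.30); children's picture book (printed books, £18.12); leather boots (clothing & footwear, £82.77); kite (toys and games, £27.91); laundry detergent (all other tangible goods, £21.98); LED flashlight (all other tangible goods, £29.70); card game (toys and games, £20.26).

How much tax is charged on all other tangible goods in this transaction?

£4.65

Laundry detergent £21.98: all other tangible goods → 9% → £1.9782
LED flashlight £29.70: all other tangible goods → 9% → £2.673
Tax on all other tangible goods: unrounded sum = £4.6512 → £4.65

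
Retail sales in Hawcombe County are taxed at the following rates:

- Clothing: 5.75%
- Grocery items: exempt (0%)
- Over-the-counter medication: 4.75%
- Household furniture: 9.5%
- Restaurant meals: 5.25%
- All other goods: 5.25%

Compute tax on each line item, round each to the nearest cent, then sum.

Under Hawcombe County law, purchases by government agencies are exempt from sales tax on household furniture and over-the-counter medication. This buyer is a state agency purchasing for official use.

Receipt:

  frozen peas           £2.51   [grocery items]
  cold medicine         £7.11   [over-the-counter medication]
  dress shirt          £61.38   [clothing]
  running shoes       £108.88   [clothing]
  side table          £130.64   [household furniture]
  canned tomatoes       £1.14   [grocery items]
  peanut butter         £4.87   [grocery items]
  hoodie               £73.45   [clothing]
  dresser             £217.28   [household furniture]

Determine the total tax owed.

Frozen peas £2.51: grocery items → 0% → £0.00
Cold medicine £7.11: over-the-counter medication, buyer-exempt → 0% → £0.00
Dress shirt £61.38: clothing → 5.75% → £3.53
Running shoes £108.88: clothing → 5.75% → £6.26
Side table £130.64: household furniture, buyer-exempt → 0% → £0.00
Canned tomatoes £1.14: grocery items → 0% → £0.00
Peanut butter £4.87: grocery items → 0% → £0.00
Hoodie £73.45: clothing → 5.75% → £4.22
Dresser £217.28: household furniture, buyer-exempt → 0% → £0.00
Total tax = £3.53 + £6.26 + £4.22 = £14.01

£14.01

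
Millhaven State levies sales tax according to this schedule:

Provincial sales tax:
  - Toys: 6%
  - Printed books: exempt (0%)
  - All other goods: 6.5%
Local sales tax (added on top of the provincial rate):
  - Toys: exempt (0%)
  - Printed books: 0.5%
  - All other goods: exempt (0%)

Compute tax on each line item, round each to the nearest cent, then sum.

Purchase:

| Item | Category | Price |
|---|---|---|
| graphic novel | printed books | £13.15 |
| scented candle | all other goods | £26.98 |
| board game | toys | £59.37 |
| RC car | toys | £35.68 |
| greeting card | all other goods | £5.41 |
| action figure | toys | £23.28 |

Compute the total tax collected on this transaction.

£9.27

Graphic novel £13.15: printed books → 0% + 0.5% local = 0.5% → £0.07
Scented candle £26.98: all other goods → 6.5% + 0% local = 6.5% → £1.75
Board game £59.37: toys → 6% + 0% local = 6% → £3.56
RC car £35.68: toys → 6% + 0% local = 6% → £2.14
Greeting card £5.41: all other goods → 6.5% + 0% local = 6.5% → £0.35
Action figure £23.28: toys → 6% + 0% local = 6% → £1.40
Total tax = £0.07 + £1.75 + £3.56 + £2.14 + £0.35 + £1.40 = £9.27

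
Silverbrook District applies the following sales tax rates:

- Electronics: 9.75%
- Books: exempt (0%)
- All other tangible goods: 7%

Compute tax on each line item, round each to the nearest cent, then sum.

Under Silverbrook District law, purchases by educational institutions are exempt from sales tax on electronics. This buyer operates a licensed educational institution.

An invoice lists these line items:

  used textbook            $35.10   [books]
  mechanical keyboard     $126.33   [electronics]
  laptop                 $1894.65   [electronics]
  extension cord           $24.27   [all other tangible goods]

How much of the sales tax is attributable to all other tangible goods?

$1.70

Extension cord $24.27: all other tangible goods → 7% → $1.70
Tax on all other tangible goods = $1.70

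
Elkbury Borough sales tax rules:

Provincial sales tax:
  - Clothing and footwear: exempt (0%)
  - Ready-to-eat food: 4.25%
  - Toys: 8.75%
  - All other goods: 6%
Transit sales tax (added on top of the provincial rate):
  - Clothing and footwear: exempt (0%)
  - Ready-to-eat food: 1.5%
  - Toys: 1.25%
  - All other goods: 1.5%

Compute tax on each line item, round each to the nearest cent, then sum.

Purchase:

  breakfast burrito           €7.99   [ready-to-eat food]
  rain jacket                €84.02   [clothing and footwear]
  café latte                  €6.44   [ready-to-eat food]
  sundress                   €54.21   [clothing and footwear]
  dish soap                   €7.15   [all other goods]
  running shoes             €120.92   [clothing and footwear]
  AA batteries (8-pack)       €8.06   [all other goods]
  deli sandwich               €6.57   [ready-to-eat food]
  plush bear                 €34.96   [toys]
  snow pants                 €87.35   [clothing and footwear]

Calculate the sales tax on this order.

€5.85

Breakfast burrito €7.99: ready-to-eat food → 4.25% + 1.5% transit = 5.75% → €0.46
Rain jacket €84.02: clothing and footwear → 0% + 0% transit = 0% → €0.00
Café latte €6.44: ready-to-eat food → 4.25% + 1.5% transit = 5.75% → €0.37
Sundress €54.21: clothing and footwear → 0% + 0% transit = 0% → €0.00
Dish soap €7.15: all other goods → 6% + 1.5% transit = 7.5% → €0.54
Running shoes €120.92: clothing and footwear → 0% + 0% transit = 0% → €0.00
AA batteries (8-pack) €8.06: all other goods → 6% + 1.5% transit = 7.5% → €0.60
Deli sandwich €6.57: ready-to-eat food → 4.25% + 1.5% transit = 5.75% → €0.38
Plush bear €34.96: toys → 8.75% + 1.25% transit = 10% → €3.50
Snow pants €87.35: clothing and footwear → 0% + 0% transit = 0% → €0.00
Total tax = €0.46 + €0.37 + €0.54 + €0.60 + €0.38 + €3.50 = €5.85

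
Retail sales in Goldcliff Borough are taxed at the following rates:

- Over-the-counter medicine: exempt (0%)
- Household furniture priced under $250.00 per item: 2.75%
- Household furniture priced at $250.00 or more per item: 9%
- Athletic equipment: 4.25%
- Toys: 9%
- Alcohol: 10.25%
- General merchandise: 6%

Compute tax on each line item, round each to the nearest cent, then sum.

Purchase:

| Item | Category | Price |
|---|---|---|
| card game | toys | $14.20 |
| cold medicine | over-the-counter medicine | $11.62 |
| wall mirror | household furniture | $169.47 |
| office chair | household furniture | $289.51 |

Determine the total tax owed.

Card game $14.20: toys → 9% → $1.28
Cold medicine $11.62: over-the-counter medicine → 0% → $0.00
Wall mirror $169.47: household furniture, under $250.00 → 2.75% → $4.66
Office chair $289.51: household furniture, $250.00 or more → 9% → $26.06
Total tax = $1.28 + $4.66 + $26.06 = $32.00

$32.00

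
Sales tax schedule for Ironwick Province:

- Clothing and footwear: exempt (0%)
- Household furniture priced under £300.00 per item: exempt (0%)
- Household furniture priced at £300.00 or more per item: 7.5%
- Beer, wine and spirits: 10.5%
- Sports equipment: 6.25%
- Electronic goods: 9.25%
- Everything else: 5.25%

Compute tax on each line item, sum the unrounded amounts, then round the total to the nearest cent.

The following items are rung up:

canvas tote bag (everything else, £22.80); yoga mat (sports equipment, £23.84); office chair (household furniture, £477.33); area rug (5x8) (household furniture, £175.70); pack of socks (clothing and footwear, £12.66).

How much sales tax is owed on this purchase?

£38.49

Canvas tote bag £22.80: everything else → 5.25% → £1.197
Yoga mat £23.84: sports equipment → 6.25% → £1.49
Office chair £477.33: household furniture, £300.00 or more → 7.5% → £35.79975
Area rug (5x8) £175.70: household furniture, under £300.00 → 0% → £0.00
Pack of socks £12.66: clothing and footwear → 0% → £0.00
Unrounded tax sum = £38.48675 → £38.49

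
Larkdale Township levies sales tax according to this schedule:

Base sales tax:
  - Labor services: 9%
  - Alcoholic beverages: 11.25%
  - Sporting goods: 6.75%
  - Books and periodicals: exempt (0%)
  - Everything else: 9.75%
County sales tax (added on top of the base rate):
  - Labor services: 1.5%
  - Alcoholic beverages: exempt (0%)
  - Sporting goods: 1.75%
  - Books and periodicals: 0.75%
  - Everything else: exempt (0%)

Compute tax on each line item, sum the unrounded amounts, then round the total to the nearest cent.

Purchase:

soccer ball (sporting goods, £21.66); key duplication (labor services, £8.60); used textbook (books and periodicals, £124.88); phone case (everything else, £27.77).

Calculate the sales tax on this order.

£6.39

Soccer ball £21.66: sporting goods → 6.75% + 1.75% county = 8.5% → £1.8411
Key duplication £8.60: labor services → 9% + 1.5% county = 10.5% → £0.903
Used textbook £124.88: books and periodicals → 0% + 0.75% county = 0.75% → £0.9366
Phone case £27.77: everything else → 9.75% + 0% county = 9.75% → £2.707575
Unrounded tax sum = £6.388275 → £6.39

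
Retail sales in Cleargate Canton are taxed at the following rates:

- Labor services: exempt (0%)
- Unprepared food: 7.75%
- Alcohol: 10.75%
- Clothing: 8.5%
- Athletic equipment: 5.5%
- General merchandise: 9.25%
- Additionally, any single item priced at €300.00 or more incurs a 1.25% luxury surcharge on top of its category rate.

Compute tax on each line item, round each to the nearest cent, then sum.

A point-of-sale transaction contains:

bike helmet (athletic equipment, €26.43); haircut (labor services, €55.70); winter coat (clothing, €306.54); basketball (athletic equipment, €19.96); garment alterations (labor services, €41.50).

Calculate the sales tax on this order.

€32.44

Bike helmet €26.43: athletic equipment → 5.5% → €1.45
Haircut €55.70: labor services → 0% → €0.00
Winter coat €306.54: clothing → 8.5% + 1.25% surcharge = 9.75% → €29.89
Basketball €19.96: athletic equipment → 5.5% → €1.10
Garment alterations €41.50: labor services → 0% → €0.00
Total tax = €1.45 + €29.89 + €1.10 = €32.44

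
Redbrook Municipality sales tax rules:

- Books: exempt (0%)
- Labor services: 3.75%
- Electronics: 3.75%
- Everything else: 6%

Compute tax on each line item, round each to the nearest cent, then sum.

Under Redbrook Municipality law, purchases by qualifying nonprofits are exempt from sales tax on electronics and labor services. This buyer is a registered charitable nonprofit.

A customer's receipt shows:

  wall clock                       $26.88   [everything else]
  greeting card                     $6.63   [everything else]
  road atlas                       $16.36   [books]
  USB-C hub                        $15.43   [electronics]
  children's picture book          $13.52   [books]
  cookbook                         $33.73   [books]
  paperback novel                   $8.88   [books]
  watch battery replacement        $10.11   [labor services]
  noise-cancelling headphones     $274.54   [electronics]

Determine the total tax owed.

$2.01

Wall clock $26.88: everything else → 6% → $1.61
Greeting card $6.63: everything else → 6% → $0.40
Road atlas $16.36: books → 0% → $0.00
USB-C hub $15.43: electronics, buyer-exempt → 0% → $0.00
Children's picture book $13.52: books → 0% → $0.00
Cookbook $33.73: books → 0% → $0.00
Paperback novel $8.88: books → 0% → $0.00
Watch battery replacement $10.11: labor services, buyer-exempt → 0% → $0.00
Noise-cancelling headphones $274.54: electronics, buyer-exempt → 0% → $0.00
Total tax = $1.61 + $0.40 = $2.01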